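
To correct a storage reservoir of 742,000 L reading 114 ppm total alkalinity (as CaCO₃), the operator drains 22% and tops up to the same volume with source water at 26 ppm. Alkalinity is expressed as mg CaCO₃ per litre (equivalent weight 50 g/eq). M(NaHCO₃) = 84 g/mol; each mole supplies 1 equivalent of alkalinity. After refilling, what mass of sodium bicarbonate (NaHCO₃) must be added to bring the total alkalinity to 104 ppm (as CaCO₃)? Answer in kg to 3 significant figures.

After draining 22% and refilling: 114 × 0.78 + 26 × 0.22 = 94.64 ppm.
Deficit to target: 104 − 94.64 = 9.36 mg/L.
As CaCO₃: 9.36 mg/L × 742,000 L = 6945 g; ÷ 50 g/eq ÷ 1 = 138.9 mol NaHCO₃.
Mass: 138.9 × 84 = 11,670 g.

11.7 kg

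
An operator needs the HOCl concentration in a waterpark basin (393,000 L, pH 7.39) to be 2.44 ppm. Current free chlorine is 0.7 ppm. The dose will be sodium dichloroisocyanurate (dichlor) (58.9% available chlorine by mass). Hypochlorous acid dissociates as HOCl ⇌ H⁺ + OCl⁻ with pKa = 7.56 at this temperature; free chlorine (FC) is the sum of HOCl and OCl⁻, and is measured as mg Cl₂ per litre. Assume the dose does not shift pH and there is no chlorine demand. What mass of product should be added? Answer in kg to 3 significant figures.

[OCl⁻]/[HOCl] = 10^(pH − pKa) = 10^(7.39 − 7.56) = 0.6761; fraction as HOCl = 1/(1 + 0.6761) = 0.5966.
Free chlorine required for 2.44 ppm HOCl: 2.44 / 0.5966 = 4.09 ppm.
FC to add: 4.09 − 0.7 = 3.39 mg/L as Cl₂.
Cl₂ equivalent: 3.39 mg/L × 393,000 L = 1332 g.
Product at 58.9% available Cl: 1332 / 0.589 = 2262 g.

2.26 kg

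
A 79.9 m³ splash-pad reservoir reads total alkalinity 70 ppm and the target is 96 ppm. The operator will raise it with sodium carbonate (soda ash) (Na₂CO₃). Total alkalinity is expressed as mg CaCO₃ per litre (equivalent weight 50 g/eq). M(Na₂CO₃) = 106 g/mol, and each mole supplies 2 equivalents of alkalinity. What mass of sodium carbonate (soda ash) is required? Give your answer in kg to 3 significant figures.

Volume: 79.9 m³ = 79,900 L.
Alkalinity to add: (96 − 70) = 26 mg/L as CaCO₃ × 79,900 L = 2077 g as CaCO₃.
Equivalents: 2077 g ÷ 50 g/eq = 41.55 eq.
Each mole of Na₂CO₃ supplies 2 eq, so 41.55 / 2 = 20.77 mol.
Mass: 20.77 mol × 106 g/mol = 2202 g.

2.20 kg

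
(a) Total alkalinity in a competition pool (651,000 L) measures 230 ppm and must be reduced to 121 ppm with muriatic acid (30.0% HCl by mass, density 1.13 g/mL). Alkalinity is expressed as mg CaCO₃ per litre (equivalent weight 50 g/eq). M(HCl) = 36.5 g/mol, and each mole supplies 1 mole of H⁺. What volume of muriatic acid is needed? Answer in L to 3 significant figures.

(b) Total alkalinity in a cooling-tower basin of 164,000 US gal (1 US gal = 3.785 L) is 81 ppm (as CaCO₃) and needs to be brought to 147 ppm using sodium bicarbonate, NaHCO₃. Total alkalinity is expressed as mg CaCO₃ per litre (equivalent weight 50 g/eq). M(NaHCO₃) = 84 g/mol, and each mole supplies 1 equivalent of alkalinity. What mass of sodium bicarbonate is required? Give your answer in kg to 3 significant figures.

(a) 153 L; (b) 68.8 kg

(a) Alkalinity to neutralize: (230 − 121) = 109 mg/L as CaCO₃ × 651,000 L = 70,960 g as CaCO₃.
(a) Equivalents of H⁺ required: 70,960 ÷ 50 g/eq = 1419 eq = 1419 mol HCl.
(a) Mass of HCl: 1419 × 36.5 = 51,800 g.
(a) Mass of 30.0% solution: 51,800 / 0.3 = 172,700 g.
(a) Volume: 172,700 g ÷ 1.13 g/mL = 152,800 mL.

(b) Volume: 164,000 US gal × 3.785 L/gal = 620,740 L.
(b) Alkalinity to add: (147 − 81) = 66 mg/L as CaCO₃ × 620,740 L = 40,970 g as CaCO₃.
(b) Equivalents: 40,970 g ÷ 50 g/eq = 819.4 eq.
(b) NaHCO₃ supplies 1 eq per mole → 819.4 mol.
(b) Mass: 819.4 mol × 84 g/mol = 68,830 g.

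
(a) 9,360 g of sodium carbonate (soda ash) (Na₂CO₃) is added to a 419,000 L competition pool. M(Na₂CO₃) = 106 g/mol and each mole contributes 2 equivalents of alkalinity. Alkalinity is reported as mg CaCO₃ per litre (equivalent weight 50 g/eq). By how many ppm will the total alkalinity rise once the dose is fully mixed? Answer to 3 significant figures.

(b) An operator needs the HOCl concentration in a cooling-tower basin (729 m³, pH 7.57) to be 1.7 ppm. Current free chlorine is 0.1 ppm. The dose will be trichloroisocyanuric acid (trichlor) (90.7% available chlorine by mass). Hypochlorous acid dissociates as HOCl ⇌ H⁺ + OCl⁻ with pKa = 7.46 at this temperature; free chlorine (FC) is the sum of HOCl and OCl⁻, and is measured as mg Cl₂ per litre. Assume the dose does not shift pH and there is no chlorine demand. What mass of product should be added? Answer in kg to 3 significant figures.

(a) Moles of Na₂CO₃: 9,360 g ÷ 106 g/mol = 88.3 mol → 176.6 eq of alkalinity.
(a) As CaCO₃: 176.6 eq × 50 g/eq = 8830 g.
(a) Rise: 8830 g / 419,000 L × 1000 = 21.07 mg/L.

(b) Volume: 729 m³ = 729,000 L.
(b) [OCl⁻]/[HOCl] = 10^(pH − pKa) = 10^(7.57 − 7.46) = 1.288; fraction as HOCl = 1/(1 + 1.288) = 0.437.
(b) Free chlorine required for 1.7 ppm HOCl: 1.7 / 0.437 = 3.89 ppm.
(b) FC to add: 3.89 − 0.1 = 3.79 mg/L as Cl₂.
(b) Cl₂ equivalent: 3.79 mg/L × 729,000 L = 2763 g.
(b) Product at 90.7% available Cl: 2763 / 0.907 = 3046 g.

(a) 21.1 ppm; (b) 3.05 kg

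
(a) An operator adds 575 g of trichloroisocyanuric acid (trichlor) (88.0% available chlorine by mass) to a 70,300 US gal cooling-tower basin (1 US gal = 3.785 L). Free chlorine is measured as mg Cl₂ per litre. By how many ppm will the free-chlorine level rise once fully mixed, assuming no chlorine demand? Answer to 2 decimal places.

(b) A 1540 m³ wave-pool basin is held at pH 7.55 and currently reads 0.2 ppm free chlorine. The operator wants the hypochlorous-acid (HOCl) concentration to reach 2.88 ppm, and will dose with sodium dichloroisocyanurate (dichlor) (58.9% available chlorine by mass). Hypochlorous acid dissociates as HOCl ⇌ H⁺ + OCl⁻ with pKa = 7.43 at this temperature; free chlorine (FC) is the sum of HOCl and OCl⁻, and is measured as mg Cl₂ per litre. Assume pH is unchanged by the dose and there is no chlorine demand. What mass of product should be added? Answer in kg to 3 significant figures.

(a) 1.90 ppm; (b) 16.9 kg

(a) Volume: 70,300 US gal × 3.785 L/gal = 266,086 L.
(a) Available chlorine delivered: 575 g × 0.88 = 506 g as Cl₂.
(a) Concentration rise: 506 g / 266,086 L = 1.902 mg/L = 1.90 ppm.

(b) Volume: 1540 m³ = 1,540,000 L.
(b) [OCl⁻]/[HOCl] = 10^(pH − pKa) = 10^(7.55 − 7.43) = 1.318; fraction as HOCl = 1/(1 + 1.318) = 0.4314.
(b) Free chlorine required for 2.88 ppm HOCl: 2.88 / 0.4314 = 6.677 ppm.
(b) FC to add: 6.677 − 0.2 = 6.477 mg/L as Cl₂.
(b) Cl₂ equivalent: 6.477 mg/L × 1,540,000 L = 9974 g.
(b) Product at 58.9% available Cl: 9974 / 0.589 = 16,930 g.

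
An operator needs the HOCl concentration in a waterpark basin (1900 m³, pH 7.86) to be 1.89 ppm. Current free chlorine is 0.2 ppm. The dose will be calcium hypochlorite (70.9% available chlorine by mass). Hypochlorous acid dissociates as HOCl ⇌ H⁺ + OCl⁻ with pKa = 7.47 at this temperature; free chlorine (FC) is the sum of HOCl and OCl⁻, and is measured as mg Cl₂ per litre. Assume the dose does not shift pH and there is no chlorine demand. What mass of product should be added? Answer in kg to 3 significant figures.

Volume: 1900 m³ = 1,900,000 L.
[OCl⁻]/[HOCl] = 10^(pH − pKa) = 10^(7.86 − 7.47) = 2.455; fraction as HOCl = 1/(1 + 2.455) = 0.2895.
Free chlorine required for 1.89 ppm HOCl: 1.89 / 0.2895 = 6.529 ppm.
FC to add: 6.529 − 0.2 = 6.329 mg/L as Cl₂.
Cl₂ equivalent: 6.329 mg/L × 1,900,000 L = 12,030 g.
Product at 70.9% available Cl: 12,030 / 0.709 = 16,960 g.

17.0 kg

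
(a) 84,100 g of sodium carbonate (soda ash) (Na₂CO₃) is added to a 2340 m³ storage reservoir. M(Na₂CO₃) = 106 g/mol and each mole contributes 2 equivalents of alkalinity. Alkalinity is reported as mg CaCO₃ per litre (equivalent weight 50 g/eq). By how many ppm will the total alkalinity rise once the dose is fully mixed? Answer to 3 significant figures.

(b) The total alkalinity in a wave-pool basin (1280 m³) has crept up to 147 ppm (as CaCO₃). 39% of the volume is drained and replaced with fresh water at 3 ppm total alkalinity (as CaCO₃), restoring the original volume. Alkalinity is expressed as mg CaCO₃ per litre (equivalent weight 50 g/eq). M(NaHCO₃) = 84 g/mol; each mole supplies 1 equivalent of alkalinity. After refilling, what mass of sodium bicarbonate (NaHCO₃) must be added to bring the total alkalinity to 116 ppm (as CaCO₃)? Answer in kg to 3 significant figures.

(a) Volume: 2340 m³ = 2,340,000 L.
(a) Moles of Na₂CO₃: 84,100 g ÷ 106 g/mol = 793.4 mol → 1587 eq of alkalinity.
(a) As CaCO₃: 1587 eq × 50 g/eq = 79,340 g.
(a) Rise: 79,340 g / 2,340,000 L × 1000 = 33.91 mg/L.

(b) Volume: 1280 m³ = 1,280,000 L.
(b) After draining 39% and refilling: 147 × 0.61 + 3 × 0.39 = 90.84 ppm.
(b) Deficit to target: 116 − 90.84 = 25.16 mg/L.
(b) As CaCO₃: 25.16 mg/L × 1,280,000 L = 32,200 g; ÷ 50 g/eq ÷ 1 = 644.1 mol NaHCO₃.
(b) Mass: 644.1 × 84 = 54,100 g.

(a) 33.9 ppm; (b) 54.1 kg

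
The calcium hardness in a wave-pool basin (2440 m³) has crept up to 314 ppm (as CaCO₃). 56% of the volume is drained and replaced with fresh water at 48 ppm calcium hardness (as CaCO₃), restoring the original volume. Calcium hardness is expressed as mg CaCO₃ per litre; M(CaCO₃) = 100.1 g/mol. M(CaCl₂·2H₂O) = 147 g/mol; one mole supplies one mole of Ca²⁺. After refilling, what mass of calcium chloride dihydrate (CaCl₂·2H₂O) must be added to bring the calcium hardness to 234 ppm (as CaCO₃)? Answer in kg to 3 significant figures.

247 kg

Volume: 2440 m³ = 2,440,000 L.
After draining 56% and refilling: 314 × 0.44 + 48 × 0.56 = 165.04 ppm.
Deficit to target: 234 − 165.04 = 68.96 mg/L.
As CaCO₃: 68.96 mg/L × 2,440,000 L = 168,300 g; ÷ 100.1 = 1681 mol Ca²⁺.
Mass: 1681 × 147 = 247,100 g.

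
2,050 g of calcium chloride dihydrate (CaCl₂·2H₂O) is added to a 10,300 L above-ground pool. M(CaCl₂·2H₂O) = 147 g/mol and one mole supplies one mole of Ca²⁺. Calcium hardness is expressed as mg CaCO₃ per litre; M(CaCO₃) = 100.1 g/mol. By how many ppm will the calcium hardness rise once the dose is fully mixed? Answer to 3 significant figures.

136 ppm

Moles of Ca²⁺: 2,050 g ÷ 147 g/mol = 13.95 mol.
As CaCO₃: 13.95 mol × 100.1 g/mol = 1396 g.
Rise: 1396 g / 10,300 L × 1000 = 135.5 mg/L.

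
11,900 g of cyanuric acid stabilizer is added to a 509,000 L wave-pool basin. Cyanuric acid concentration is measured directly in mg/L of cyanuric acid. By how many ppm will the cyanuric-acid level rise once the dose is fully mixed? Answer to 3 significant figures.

23.4 ppm

Rise: 11,900 g / 509,000 L × 1000 = 23.38 mg/L.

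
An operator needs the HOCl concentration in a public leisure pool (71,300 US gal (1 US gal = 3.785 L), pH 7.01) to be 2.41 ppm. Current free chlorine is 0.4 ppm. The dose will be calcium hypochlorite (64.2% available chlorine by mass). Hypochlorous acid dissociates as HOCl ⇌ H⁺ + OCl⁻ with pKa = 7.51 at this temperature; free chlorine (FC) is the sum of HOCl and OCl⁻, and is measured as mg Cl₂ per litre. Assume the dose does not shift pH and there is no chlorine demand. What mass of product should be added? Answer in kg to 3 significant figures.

1.17 kg

Volume: 71,300 US gal × 3.785 L/gal = 269,870 L.
[OCl⁻]/[HOCl] = 10^(pH − pKa) = 10^(7.01 − 7.51) = 0.3162; fraction as HOCl = 1/(1 + 0.3162) = 0.7597.
Free chlorine required for 2.41 ppm HOCl: 2.41 / 0.7597 = 3.172 ppm.
FC to add: 3.172 − 0.4 = 2.772 mg/L as Cl₂.
Cl₂ equivalent: 2.772 mg/L × 269,870 L = 748.1 g.
Product at 64.2% available Cl: 748.1 / 0.642 = 1165 g.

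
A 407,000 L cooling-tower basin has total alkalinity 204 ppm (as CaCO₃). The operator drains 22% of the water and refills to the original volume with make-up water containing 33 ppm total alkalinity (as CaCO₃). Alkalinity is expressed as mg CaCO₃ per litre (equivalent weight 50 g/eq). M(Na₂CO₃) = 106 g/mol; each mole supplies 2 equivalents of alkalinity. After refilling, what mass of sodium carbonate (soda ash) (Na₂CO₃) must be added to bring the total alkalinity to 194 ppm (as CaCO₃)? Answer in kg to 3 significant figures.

After draining 22% and refilling: 204 × 0.78 + 33 × 0.22 = 166.38 ppm.
Deficit to target: 194 − 166.38 = 27.62 mg/L.
As CaCO₃: 27.62 mg/L × 407,000 L = 11,240 g; ÷ 50 g/eq ÷ 2 = 112.4 mol Na₂CO₃.
Mass: 112.4 × 106 = 11,920 g.

11.9 kg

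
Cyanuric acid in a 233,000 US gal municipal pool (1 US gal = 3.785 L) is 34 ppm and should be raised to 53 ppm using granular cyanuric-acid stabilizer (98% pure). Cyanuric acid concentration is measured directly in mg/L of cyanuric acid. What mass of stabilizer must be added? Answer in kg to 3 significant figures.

17.1 kg

Volume: 233,000 US gal × 3.785 L/gal = 881,905 L.
CYA to add: (53 − 34) = 19 mg/L × 881,905 L = 16,760 g cyanuric acid.
At 98% purity: 16,760 / 0.98 = 17,100 g product.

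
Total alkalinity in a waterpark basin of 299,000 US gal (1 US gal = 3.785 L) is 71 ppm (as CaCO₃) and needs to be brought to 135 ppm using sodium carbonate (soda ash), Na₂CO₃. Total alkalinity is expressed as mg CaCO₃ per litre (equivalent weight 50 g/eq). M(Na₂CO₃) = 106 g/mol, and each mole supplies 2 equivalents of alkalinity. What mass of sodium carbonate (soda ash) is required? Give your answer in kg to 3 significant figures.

Volume: 299,000 US gal × 3.785 L/gal = 1,131,715 L.
Alkalinity to add: (135 − 71) = 64 mg/L as CaCO₃ × 1,131,715 L = 72,430 g as CaCO₃.
Equivalents: 72,430 g ÷ 50 g/eq = 1449 eq.
Each mole of Na₂CO₃ supplies 2 eq, so 1449 / 2 = 724.3 mol.
Mass: 724.3 mol × 106 g/mol = 76,780 g.

76.8 kg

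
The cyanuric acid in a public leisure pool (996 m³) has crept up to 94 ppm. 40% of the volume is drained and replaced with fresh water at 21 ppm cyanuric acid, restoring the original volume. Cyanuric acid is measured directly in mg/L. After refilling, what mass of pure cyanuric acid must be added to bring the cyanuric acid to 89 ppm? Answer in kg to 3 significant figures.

24.1 kg

Volume: 996 m³ = 996,000 L.
After draining 40% and refilling: 94 × 0.60 + 21 × 0.40 = 64.8 ppm.
Deficit to target: 89 − 64.8 = 24.2 mg/L.
Mass: 24.2 mg/L × 996,000 L = 24,100 g cyanuric acid.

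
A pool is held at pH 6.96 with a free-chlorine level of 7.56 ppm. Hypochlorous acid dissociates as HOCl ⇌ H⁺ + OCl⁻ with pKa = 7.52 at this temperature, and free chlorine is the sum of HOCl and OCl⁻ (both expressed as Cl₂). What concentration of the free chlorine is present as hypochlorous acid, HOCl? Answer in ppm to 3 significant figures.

5.93 ppm

[OCl⁻]/[HOCl] = 10^(pH − pKa) = 10^(6.96 − 7.52) = 10^-0.56 = 0.2754.
Fraction as HOCl = 1 / (1 + 0.2754) = 0.7841.
HOCl = 0.7841 × 7.56 ppm = 5.927 ppm.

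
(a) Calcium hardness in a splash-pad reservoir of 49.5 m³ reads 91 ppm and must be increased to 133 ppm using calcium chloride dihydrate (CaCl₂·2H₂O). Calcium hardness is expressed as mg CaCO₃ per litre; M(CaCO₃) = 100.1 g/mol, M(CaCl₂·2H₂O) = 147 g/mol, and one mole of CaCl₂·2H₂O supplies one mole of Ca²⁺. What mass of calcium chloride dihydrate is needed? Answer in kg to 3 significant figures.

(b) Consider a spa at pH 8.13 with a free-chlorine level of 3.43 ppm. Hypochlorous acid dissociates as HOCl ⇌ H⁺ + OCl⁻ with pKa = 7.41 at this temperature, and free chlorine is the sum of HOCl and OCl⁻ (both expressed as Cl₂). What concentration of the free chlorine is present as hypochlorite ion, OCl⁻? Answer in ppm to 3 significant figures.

(a) 3.05 kg; (b) 2.88 ppm

(a) Volume: 49.5 m³ = 49,500 L.
(a) Hardness to add: (133 − 91) = 42 mg/L as CaCO₃ × 49,500 L = 2079 g as CaCO₃.
(a) Moles of Ca²⁺ (1 mol Ca²⁺ ≡ 1 mol CaCO₃): 2079 / 100.1 g/mol = 20.77 mol.
(a) Mass of CaCl₂·2H₂O: 20.77 × 147 = 3053 g.

(b) [OCl⁻]/[HOCl] = 10^(pH − pKa) = 10^(8.13 − 7.41) = 10^0.72 = 5.248.
(b) Fraction as HOCl = 1 / (1 + 5.248) = 0.16.
(b) OCl⁻ = (1 − 0.16) × 3.43 ppm = 2.881 ppm.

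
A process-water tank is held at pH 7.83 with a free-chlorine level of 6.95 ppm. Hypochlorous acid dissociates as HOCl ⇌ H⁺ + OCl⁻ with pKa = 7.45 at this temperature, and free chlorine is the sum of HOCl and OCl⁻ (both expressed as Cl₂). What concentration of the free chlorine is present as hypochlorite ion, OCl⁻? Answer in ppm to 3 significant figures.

4.91 ppm

[OCl⁻]/[HOCl] = 10^(pH − pKa) = 10^(7.83 − 7.45) = 10^0.38 = 2.399.
Fraction as HOCl = 1 / (1 + 2.399) = 0.2942.
OCl⁻ = (1 − 0.2942) × 6.95 ppm = 4.905 ppm.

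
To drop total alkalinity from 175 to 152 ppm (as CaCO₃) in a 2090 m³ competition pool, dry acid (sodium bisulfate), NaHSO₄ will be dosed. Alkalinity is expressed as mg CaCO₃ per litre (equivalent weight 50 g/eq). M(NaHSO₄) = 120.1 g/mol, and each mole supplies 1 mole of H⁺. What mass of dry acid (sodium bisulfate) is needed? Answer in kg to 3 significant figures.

115 kg

Volume: 2090 m³ = 2,090,000 L.
Alkalinity to neutralize: (175 − 152) = 23 mg/L as CaCO₃ × 2,090,000 L = 48,070 g as CaCO₃.
Equivalents of H⁺ required: 48,070 ÷ 50 g/eq = 961.4 eq = 961.4 mol NaHSO₄.
Mass of NaHSO₄: 961.4 × 120.1 = 115,500 g.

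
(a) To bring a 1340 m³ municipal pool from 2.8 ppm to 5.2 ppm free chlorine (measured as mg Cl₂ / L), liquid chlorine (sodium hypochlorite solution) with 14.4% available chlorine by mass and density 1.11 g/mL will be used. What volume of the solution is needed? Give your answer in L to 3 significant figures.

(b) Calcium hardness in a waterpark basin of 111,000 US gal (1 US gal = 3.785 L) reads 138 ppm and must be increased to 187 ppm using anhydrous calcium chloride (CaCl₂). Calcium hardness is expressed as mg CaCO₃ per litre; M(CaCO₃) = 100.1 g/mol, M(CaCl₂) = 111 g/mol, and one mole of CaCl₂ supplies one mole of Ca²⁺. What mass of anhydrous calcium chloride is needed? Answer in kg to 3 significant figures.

(a) Volume: 1340 m³ = 1,340,000 L.
(a) Chlorine deficit: 5.2 − 2.8 = 2.4 ppm = 2.4 mg/L as Cl₂.
(a) Cl₂ equivalent needed: 2.4 mg/L × 1,340,000 L = 3,216,000 mg = 3216 g.
(a) Product at 14.4% available chlorine: 3216 / 0.144 = 22,330 g.
(a) Volume at density 1.11 g/mL: 22,330 g ÷ 1.11 g/mL = 20,120 mL.

(b) Volume: 111,000 US gal × 3.785 L/gal = 420,135 L.
(b) Hardness to add: (187 − 138) = 49 mg/L as CaCO₃ × 420,135 L = 20,590 g as CaCO₃.
(b) Moles of Ca²⁺ (1 mol Ca²⁺ ≡ 1 mol CaCO₃): 20,590 / 100.1 g/mol = 205.7 mol.
(b) Mass of CaCl₂: 205.7 × 111 = 22,830 g.

(a) 20.1 L; (b) 22.8 kg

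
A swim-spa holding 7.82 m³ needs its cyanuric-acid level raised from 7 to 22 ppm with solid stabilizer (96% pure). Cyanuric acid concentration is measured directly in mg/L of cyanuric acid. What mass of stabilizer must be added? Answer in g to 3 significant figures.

122 g

Volume: 7.82 m³ = 7,820 L.
CYA to add: (22 − 7) = 15 mg/L × 7,820 L = 117.3 g cyanuric acid.
At 96% purity: 117.3 / 0.96 = 122.2 g product.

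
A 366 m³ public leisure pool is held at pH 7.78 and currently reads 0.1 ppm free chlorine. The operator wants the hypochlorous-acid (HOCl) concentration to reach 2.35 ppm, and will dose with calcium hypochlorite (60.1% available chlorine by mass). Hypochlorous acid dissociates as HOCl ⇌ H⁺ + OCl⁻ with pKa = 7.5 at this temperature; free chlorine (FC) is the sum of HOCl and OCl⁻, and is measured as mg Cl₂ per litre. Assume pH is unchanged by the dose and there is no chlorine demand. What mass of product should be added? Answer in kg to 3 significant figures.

Volume: 366 m³ = 366,000 L.
[OCl⁻]/[HOCl] = 10^(pH − pKa) = 10^(7.78 − 7.5) = 1.905; fraction as HOCl = 1/(1 + 1.905) = 0.3442.
Free chlorine required for 2.35 ppm HOCl: 2.35 / 0.3442 = 6.828 ppm.
FC to add: 6.828 − 0.1 = 6.728 mg/L as Cl₂.
Cl₂ equivalent: 6.728 mg/L × 366,000 L = 2462 g.
Product at 60.1% available Cl: 2462 / 0.601 = 4097 g.

4.10 kg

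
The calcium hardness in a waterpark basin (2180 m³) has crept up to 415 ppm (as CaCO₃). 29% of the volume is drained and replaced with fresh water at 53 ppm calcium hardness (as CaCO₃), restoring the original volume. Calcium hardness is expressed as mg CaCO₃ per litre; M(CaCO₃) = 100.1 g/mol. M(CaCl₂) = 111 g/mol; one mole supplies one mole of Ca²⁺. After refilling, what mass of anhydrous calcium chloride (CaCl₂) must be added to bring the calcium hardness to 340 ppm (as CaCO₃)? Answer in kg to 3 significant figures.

Volume: 2180 m³ = 2,180,000 L.
After draining 29% and refilling: 415 × 0.71 + 53 × 0.29 = 310.02 ppm.
Deficit to target: 340 − 310.02 = 29.98 mg/L.
As CaCO₃: 29.98 mg/L × 2,180,000 L = 65,360 g; ÷ 100.1 = 652.9 mol Ca²⁺.
Mass: 652.9 × 111 = 72,470 g.

72.5 kg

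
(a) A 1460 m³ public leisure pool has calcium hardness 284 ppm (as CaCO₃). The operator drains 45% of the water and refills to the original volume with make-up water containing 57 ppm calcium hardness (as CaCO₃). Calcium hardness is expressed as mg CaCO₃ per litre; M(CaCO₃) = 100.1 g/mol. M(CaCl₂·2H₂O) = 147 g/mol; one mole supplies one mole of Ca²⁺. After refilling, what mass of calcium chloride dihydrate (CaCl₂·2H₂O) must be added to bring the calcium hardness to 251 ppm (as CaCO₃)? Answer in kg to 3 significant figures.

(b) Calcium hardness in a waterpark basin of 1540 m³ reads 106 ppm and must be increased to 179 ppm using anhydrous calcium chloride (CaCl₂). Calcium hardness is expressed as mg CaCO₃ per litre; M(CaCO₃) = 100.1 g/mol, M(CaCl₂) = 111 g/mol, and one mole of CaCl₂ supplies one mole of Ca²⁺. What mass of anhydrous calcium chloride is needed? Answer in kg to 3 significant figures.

(a) 148 kg; (b) 125 kg

(a) Volume: 1460 m³ = 1,460,000 L.
(a) After draining 45% and refilling: 284 × 0.55 + 57 × 0.45 = 181.85 ppm.
(a) Deficit to target: 251 − 181.85 = 69.15 mg/L.
(a) As CaCO₃: 69.15 mg/L × 1,460,000 L = 101,000 g; ÷ 100.1 = 1009 mol Ca²⁺.
(a) Mass: 1009 × 147 = 148,300 g.

(b) Volume: 1540 m³ = 1,540,000 L.
(b) Hardness to add: (179 − 106) = 73 mg/L as CaCO₃ × 1,540,000 L = 112,400 g as CaCO₃.
(b) Moles of Ca²⁺ (1 mol Ca²⁺ ≡ 1 mol CaCO₃): 112,400 / 100.1 g/mol = 1123 mol.
(b) Mass of CaCl₂: 1123 × 111 = 124,700 g.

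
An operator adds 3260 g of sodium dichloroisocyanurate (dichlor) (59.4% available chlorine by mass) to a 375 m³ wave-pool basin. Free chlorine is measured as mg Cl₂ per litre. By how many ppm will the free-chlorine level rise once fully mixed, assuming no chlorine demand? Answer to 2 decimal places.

5.16 ppm

Volume: 375 m³ = 375,000 L.
Available chlorine delivered: 3260 g × 0.594 = 1936 g as Cl₂.
Concentration rise: 1936 g / 375,000 L = 5.164 mg/L = 5.16 ppm.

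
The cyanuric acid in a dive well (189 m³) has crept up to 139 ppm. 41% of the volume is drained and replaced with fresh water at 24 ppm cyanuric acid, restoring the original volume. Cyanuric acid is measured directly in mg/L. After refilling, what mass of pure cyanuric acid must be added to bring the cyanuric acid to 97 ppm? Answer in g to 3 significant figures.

973 g

Volume: 189 m³ = 189,000 L.
After draining 41% and refilling: 139 × 0.59 + 24 × 0.41 = 91.85 ppm.
Deficit to target: 97 − 91.85 = 5.15 mg/L.
Mass: 5.15 mg/L × 189,000 L = 973.3 g cyanuric acid.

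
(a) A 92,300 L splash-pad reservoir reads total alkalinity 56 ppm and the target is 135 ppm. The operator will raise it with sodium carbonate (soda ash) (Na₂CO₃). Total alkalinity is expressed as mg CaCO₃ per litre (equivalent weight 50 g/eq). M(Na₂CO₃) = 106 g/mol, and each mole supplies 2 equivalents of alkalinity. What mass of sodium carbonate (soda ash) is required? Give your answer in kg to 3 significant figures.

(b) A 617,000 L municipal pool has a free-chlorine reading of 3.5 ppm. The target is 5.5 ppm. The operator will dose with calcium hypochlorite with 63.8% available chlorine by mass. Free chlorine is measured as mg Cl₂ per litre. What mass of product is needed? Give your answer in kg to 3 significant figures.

(a) 7.73 kg; (b) 1.93 kg

(a) Alkalinity to add: (135 − 56) = 79 mg/L as CaCO₃ × 92,300 L = 7292 g as CaCO₃.
(a) Equivalents: 7292 g ÷ 50 g/eq = 145.8 eq.
(a) Each mole of Na₂CO₃ supplies 2 eq, so 145.8 / 2 = 72.92 mol.
(a) Mass: 72.92 mol × 106 g/mol = 7729 g.

(b) Chlorine deficit: 5.5 − 3.5 = 2 ppm = 2 mg/L as Cl₂.
(b) Cl₂ equivalent needed: 2 mg/L × 617,000 L = 1,234,000 mg = 1234 g.
(b) Product at 63.8% available chlorine: 1234 / 0.638 = 1934 g.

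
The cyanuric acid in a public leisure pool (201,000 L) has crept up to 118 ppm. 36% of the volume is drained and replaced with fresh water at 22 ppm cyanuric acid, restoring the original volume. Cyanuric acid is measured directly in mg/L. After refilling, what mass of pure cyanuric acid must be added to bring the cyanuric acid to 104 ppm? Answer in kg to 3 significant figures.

After draining 36% and refilling: 118 × 0.64 + 22 × 0.36 = 83.44 ppm.
Deficit to target: 104 − 83.44 = 20.56 mg/L.
Mass: 20.56 mg/L × 201,000 L = 4133 g cyanuric acid.

4.13 kg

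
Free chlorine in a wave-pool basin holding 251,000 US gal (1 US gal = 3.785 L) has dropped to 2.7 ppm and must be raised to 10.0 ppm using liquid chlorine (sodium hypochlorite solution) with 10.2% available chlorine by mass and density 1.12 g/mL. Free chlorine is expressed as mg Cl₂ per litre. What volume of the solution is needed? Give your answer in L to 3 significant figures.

60.7 L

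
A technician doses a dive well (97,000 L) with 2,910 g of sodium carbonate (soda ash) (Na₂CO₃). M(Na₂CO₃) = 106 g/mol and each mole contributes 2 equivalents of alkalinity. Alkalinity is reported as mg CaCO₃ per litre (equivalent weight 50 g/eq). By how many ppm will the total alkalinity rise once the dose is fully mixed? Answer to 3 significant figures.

Moles of Na₂CO₃: 2,910 g ÷ 106 g/mol = 27.45 mol → 54.91 eq of alkalinity.
As CaCO₃: 54.91 eq × 50 g/eq = 2745 g.
Rise: 2745 g / 97,000 L × 1000 = 28.3 mg/L.

28.3 ppm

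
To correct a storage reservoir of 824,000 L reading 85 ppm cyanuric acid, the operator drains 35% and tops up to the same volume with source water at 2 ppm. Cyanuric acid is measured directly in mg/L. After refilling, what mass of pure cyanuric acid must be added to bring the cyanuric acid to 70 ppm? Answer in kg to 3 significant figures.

After draining 35% and refilling: 85 × 0.65 + 2 × 0.35 = 55.95 ppm.
Deficit to target: 70 − 55.95 = 14.05 mg/L.
Mass: 14.05 mg/L × 824,000 L = 11,580 g cyanuric acid.

11.6 kg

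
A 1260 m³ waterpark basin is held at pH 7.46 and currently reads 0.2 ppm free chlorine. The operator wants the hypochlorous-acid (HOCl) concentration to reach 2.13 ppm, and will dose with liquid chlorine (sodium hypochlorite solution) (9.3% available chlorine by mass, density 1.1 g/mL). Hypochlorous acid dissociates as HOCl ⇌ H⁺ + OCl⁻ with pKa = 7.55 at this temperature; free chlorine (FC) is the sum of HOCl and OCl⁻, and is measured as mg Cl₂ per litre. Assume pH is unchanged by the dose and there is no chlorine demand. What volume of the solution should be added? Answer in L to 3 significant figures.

45.1 L

Volume: 1260 m³ = 1,260,000 L.
[OCl⁻]/[HOCl] = 10^(pH − pKa) = 10^(7.46 − 7.55) = 0.8128; fraction as HOCl = 1/(1 + 0.8128) = 0.5516.
Free chlorine required for 2.13 ppm HOCl: 2.13 / 0.5516 = 3.861 ppm.
FC to add: 3.861 − 0.2 = 3.661 mg/L as Cl₂.
Cl₂ equivalent: 3.661 mg/L × 1,260,000 L = 4613 g.
Product at 9.3% available Cl: 4613 / 0.093 = 49,610 g.
Volume: 49,610 g ÷ 1.1 g/mL = 45,100 mL.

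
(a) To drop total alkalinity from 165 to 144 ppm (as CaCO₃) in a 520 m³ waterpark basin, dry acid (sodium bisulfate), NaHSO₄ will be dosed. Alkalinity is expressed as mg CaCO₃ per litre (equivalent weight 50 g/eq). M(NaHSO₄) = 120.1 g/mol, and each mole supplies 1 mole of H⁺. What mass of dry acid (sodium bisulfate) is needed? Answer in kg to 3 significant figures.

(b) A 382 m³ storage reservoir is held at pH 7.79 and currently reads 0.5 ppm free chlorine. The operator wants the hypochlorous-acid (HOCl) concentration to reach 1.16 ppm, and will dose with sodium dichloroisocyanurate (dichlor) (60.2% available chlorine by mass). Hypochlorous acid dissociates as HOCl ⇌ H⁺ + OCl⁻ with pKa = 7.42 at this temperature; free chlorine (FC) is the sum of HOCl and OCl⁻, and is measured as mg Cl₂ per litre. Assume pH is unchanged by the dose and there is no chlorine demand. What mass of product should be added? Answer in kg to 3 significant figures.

(a) Volume: 520 m³ = 520,000 L.
(a) Alkalinity to neutralize: (165 − 144) = 21 mg/L as CaCO₃ × 520,000 L = 10,920 g as CaCO₃.
(a) Equivalents of H⁺ required: 10,920 ÷ 50 g/eq = 218.4 eq = 218.4 mol NaHSO₄.
(a) Mass of NaHSO₄: 218.4 × 120.1 = 26,230 g.

(b) Volume: 382 m³ = 382,000 L.
(b) [OCl⁻]/[HOCl] = 10^(pH − pKa) = 10^(7.79 − 7.42) = 2.344; fraction as HOCl = 1/(1 + 2.344) = 0.299.
(b) Free chlorine required for 1.16 ppm HOCl: 1.16 / 0.299 = 3.879 ppm.
(b) FC to add: 3.879 − 0.5 = 3.379 mg/L as Cl₂.
(b) Cl₂ equivalent: 3.379 mg/L × 382,000 L = 1291 g.
(b) Product at 60.2% available Cl: 1291 / 0.602 = 2144 g.

(a) 26.2 kg; (b) 2.14 kg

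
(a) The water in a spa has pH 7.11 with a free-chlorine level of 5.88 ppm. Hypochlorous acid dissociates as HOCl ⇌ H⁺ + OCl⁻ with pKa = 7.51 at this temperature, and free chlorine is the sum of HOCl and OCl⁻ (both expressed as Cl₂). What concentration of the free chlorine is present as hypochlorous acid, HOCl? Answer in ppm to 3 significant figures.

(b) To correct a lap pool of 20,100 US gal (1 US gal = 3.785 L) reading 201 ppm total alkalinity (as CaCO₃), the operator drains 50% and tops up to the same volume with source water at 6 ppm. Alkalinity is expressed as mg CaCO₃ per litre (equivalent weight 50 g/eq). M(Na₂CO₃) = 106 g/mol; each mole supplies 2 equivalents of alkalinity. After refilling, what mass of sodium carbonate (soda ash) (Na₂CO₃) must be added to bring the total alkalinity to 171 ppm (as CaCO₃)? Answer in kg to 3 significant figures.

(a) [OCl⁻]/[HOCl] = 10^(pH − pKa) = 10^(7.11 − 7.51) = 10^-0.40 = 0.3981.
(a) Fraction as HOCl = 1 / (1 + 0.3981) = 0.7153.
(a) HOCl = 0.7153 × 5.88 ppm = 4.206 ppm.

(b) Volume: 20,100 US gal × 3.785 L/gal = 76,078 L.
(b) After draining 50% and refilling: 201 × 0.50 + 6 × 0.50 = 103.5 ppm.
(b) Deficit to target: 171 − 103.5 = 67.5 mg/L.
(b) As CaCO₃: 67.5 mg/L × 76,078 L = 5135 g; ÷ 50 g/eq ÷ 2 = 51.35 mol Na₂CO₃.
(b) Mass: 51.35 × 106 = 5443 g.

(a) 4.21 ppm; (b) 5.44 kg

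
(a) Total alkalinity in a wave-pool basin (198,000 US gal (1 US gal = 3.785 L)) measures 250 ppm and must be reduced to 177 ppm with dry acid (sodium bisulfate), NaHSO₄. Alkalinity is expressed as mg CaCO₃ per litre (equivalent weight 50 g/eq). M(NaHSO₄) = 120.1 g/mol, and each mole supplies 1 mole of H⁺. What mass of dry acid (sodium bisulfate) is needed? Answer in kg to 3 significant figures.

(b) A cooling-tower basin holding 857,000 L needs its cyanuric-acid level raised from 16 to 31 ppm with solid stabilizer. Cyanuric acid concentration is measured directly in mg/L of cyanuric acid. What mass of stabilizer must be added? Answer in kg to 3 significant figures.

(a) 131 kg; (b) 12.9 kg

(a) Volume: 198,000 US gal × 3.785 L/gal = 749,430 L.
(a) Alkalinity to neutralize: (250 − 177) = 73 mg/L as CaCO₃ × 749,430 L = 54,710 g as CaCO₃.
(a) Equivalents of H⁺ required: 54,710 ÷ 50 g/eq = 1094 eq = 1094 mol NaHSO₄.
(a) Mass of NaHSO₄: 1094 × 120.1 = 131,400 g.

(b) CYA to add: (31 − 16) = 15 mg/L × 857,000 L = 12,860 g cyanuric acid.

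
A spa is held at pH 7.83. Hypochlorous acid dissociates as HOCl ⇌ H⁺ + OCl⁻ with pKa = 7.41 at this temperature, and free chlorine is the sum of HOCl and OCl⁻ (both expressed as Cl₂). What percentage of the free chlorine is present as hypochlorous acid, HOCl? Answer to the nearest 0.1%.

27.5%

[OCl⁻]/[HOCl] = 10^(pH − pKa) = 10^(7.83 − 7.41) = 10^0.42 = 2.63.
Fraction as HOCl = 1 / (1 + 2.63) = 0.2755.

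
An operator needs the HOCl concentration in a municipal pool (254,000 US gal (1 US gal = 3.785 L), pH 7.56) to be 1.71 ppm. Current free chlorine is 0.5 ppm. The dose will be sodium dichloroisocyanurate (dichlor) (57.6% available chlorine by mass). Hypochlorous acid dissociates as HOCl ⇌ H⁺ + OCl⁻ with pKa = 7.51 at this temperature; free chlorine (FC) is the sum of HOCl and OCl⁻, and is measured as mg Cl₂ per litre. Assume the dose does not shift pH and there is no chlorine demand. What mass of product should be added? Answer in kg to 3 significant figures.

Volume: 254,000 US gal × 3.785 L/gal = 961,390 L.
[OCl⁻]/[HOCl] = 10^(pH − pKa) = 10^(7.56 − 7.51) = 1.122; fraction as HOCl = 1/(1 + 1.122) = 0.4712.
Free chlorine required for 1.71 ppm HOCl: 1.71 / 0.4712 = 3.629 ppm.
FC to add: 3.629 − 0.5 = 3.129 mg/L as Cl₂.
Cl₂ equivalent: 3.129 mg/L × 961,390 L = 3008 g.
Product at 57.6% available Cl: 3008 / 0.576 = 5222 g.

5.22 kg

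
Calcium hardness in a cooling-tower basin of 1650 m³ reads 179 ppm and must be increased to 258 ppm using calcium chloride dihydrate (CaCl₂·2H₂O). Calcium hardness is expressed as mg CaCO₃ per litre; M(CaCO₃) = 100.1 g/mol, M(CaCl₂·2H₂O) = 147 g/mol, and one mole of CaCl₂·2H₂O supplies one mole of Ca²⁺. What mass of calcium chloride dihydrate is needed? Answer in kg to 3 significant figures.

191 kg

Volume: 1650 m³ = 1,650,000 L.
Hardness to add: (258 − 179) = 79 mg/L as CaCO₃ × 1,650,000 L = 130,400 g as CaCO₃.
Moles of Ca²⁺ (1 mol Ca²⁺ ≡ 1 mol CaCO₃): 130,400 / 100.1 g/mol = 1302 mol.
Mass of CaCl₂·2H₂O: 1302 × 147 = 191,400 g.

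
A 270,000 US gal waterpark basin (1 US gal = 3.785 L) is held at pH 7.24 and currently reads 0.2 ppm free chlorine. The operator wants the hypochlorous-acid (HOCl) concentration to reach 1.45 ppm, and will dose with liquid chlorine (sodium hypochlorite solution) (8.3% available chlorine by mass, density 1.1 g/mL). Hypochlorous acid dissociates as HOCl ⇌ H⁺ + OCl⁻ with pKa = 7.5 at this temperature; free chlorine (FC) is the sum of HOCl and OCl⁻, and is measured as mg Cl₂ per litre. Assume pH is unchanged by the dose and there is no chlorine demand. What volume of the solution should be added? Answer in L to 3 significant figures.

22.9 L

Volume: 270,000 US gal × 3.785 L/gal = 1,021,950 L.
[OCl⁻]/[HOCl] = 10^(pH − pKa) = 10^(7.24 − 7.5) = 0.5495; fraction as HOCl = 1/(1 + 0.5495) = 0.6454.
Free chlorine required for 1.45 ppm HOCl: 1.45 / 0.6454 = 2.247 ppm.
FC to add: 2.247 − 0.2 = 2.047 mg/L as Cl₂.
Cl₂ equivalent: 2.047 mg/L × 1,021,950 L = 2092 g.
Product at 8.3% available Cl: 2092 / 0.083 = 25,200 g.
Volume: 25,200 g ÷ 1.1 g/mL = 22,910 mL.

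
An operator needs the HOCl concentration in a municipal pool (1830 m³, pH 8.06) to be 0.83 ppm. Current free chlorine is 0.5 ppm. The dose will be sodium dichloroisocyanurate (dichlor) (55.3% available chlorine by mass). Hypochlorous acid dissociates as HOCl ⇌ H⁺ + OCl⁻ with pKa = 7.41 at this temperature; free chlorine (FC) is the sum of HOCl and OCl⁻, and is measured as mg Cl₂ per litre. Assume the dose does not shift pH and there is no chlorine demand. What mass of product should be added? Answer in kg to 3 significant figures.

13.4 kg

Volume: 1830 m³ = 1,830,000 L.
[OCl⁻]/[HOCl] = 10^(pH − pKa) = 10^(8.06 − 7.41) = 4.467; fraction as HOCl = 1/(1 + 4.467) = 0.1829.
Free chlorine required for 0.83 ppm HOCl: 0.83 / 0.1829 = 4.537 ppm.
FC to add: 4.537 − 0.5 = 4.037 mg/L as Cl₂.
Cl₂ equivalent: 4.037 mg/L × 1,830,000 L = 7389 g.
Product at 55.3% available Cl: 7389 / 0.553 = 13,360 g.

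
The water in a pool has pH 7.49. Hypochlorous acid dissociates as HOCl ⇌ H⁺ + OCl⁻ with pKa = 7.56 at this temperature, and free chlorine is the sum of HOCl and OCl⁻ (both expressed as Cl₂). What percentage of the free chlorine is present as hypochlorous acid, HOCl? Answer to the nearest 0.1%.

54.0%

[OCl⁻]/[HOCl] = 10^(pH − pKa) = 10^(7.49 − 7.56) = 10^-0.07 = 0.8511.
Fraction as HOCl = 1 / (1 + 0.8511) = 0.5402.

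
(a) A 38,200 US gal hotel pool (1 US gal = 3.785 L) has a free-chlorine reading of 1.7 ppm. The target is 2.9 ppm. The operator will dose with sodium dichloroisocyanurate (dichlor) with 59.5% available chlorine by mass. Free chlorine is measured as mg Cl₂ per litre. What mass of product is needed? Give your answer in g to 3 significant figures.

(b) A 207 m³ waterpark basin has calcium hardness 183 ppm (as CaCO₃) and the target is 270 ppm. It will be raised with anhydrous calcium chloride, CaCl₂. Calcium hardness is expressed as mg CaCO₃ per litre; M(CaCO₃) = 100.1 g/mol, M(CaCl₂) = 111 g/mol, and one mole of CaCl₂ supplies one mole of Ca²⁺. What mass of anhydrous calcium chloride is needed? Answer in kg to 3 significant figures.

(a) Volume: 38,200 US gal × 3.785 L/gal = 144,587 L.
(a) Chlorine deficit: 2.9 − 1.7 = 1.2 ppm = 1.2 mg/L as Cl₂.
(a) Cl₂ equivalent needed: 1.2 mg/L × 144,587 L = 173,500 mg = 173.5 g.
(a) Product at 59.5% available chlorine: 173.5 / 0.595 = 291.6 g.

(b) Volume: 207 m³ = 207,000 L.
(b) Hardness to add: (270 − 183) = 87 mg/L as CaCO₃ × 207,000 L = 18,010 g as CaCO₃.
(b) Moles of Ca²⁺ (1 mol Ca²⁺ ≡ 1 mol CaCO₃): 18,010 / 100.1 g/mol = 179.9 mol.
(b) Mass of CaCl₂: 179.9 × 111 = 19,970 g.

(a) 292 g; (b) 20.0 kg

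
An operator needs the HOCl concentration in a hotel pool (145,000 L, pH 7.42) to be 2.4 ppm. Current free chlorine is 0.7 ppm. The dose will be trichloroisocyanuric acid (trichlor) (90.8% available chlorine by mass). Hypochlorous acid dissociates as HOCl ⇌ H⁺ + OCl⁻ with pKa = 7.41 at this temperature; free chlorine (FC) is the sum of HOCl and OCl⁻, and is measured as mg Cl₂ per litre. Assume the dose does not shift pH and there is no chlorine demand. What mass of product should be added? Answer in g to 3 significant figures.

664 g

[OCl⁻]/[HOCl] = 10^(pH − pKa) = 10^(7.42 − 7.41) = 1.023; fraction as HOCl = 1/(1 + 1.023) = 0.4942.
Free chlorine required for 2.4 ppm HOCl: 2.4 / 0.4942 = 4.856 ppm.
FC to add: 4.856 − 0.7 = 4.156 mg/L as Cl₂.
Cl₂ equivalent: 4.156 mg/L × 145,000 L = 602.6 g.
Product at 90.8% available Cl: 602.6 / 0.908 = 663.7 g.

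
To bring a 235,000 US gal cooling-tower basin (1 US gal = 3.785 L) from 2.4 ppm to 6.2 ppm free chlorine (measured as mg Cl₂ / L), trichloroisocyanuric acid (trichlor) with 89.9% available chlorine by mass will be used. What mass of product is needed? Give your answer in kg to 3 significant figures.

Volume: 235,000 US gal × 3.785 L/gal = 889,475 L.
Chlorine deficit: 6.2 − 2.4 = 3.8 ppm = 3.8 mg/L as Cl₂.
Cl₂ equivalent needed: 3.8 mg/L × 889,475 L = 3,380,000 mg = 3380 g.
Product at 89.9% available chlorine: 3380 / 0.899 = 3760 g.

3.76 kg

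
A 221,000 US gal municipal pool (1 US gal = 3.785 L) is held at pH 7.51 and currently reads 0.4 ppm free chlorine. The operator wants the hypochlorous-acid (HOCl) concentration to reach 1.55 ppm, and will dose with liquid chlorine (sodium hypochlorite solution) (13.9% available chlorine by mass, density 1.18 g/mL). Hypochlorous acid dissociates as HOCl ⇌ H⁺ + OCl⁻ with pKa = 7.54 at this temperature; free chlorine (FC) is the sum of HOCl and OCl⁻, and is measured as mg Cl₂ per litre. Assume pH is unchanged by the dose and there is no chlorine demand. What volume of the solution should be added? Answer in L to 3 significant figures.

13.2 L

Volume: 221,000 US gal × 3.785 L/gal = 836,485 L.
[OCl⁻]/[HOCl] = 10^(pH − pKa) = 10^(7.51 − 7.54) = 0.9333; fraction as HOCl = 1/(1 + 0.9333) = 0.5173.
Free chlorine required for 1.55 ppm HOCl: 1.55 / 0.5173 = 2.997 ppm.
FC to add: 2.997 − 0.4 = 2.597 mg/L as Cl₂.
Cl₂ equivalent: 2.597 mg/L × 836,485 L = 2172 g.
Product at 13.9% available Cl: 2172 / 0.139 = 15,630 g.
Volume: 15,630 g ÷ 1.18 g/mL = 13,240 mL.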